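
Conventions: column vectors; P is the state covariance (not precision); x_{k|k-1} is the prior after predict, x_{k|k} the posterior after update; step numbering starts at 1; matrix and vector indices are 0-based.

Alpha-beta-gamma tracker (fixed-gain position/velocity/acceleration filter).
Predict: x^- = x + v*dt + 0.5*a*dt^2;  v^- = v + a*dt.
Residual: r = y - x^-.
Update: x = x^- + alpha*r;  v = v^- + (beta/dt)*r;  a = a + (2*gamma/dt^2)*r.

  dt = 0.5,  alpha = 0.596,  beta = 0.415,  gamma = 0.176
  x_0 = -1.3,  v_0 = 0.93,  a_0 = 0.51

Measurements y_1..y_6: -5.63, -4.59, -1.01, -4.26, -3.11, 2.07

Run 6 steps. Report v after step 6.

step 1: x_pred=-0.7712  r=-4.8587  x^+=-3.6671  v^+=-2.8478  a^+=-6.3311
step 2: x_pred=-5.8823  r=1.2923  x^+=-5.1121  v^+=-4.9407  a^+=-4.5115
step 3: x_pred=-8.1464  r=7.1364  x^+=-3.8931  v^+=-1.2732  a^+=5.5365
step 4: x_pred=-3.8377  r=-0.4223  x^+=-4.0894  v^+=1.1445  a^+=4.9419
step 5: x_pred=-2.8994  r=-0.2106  x^+=-3.0249  v^+=3.4406  a^+=4.6453
step 6: x_pred=-0.7239  r=2.7939  x^+=0.9412  v^+=8.0823  a^+=8.5792

v_post = 8.0823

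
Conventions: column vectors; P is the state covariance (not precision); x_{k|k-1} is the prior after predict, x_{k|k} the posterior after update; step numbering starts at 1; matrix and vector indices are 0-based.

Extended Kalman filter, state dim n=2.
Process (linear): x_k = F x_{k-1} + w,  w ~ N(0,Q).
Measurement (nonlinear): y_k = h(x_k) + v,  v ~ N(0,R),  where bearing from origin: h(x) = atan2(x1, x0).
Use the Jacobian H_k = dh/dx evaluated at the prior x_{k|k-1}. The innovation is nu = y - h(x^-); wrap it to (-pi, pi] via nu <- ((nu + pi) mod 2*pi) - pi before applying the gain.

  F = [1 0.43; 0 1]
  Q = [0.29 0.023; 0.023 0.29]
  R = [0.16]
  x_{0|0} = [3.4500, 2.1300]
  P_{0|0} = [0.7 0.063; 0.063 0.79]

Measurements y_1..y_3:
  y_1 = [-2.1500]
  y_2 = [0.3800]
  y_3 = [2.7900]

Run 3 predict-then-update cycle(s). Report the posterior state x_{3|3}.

x_post = [7.4118, 3.3228]

step 1: x^-=[4.3659, 2.1300]  P^-=[1.1903 0.4257; 0.4257 1.0800]  H_jac=[-0.0903 0.1850]  S=[0.1924]  K=[-0.1490; 0.8386]  nu=[-2.6039]  x^+=[4.7539, -0.0537]  P^+=[1.1860 0.4497; 0.4497 0.9447]
step 2: x^-=[4.7308, -0.0537]  P^-=[2.0374 0.8790; 0.8790 1.2347]  H_jac=[0.0024 0.2114]  S=[0.2161]  K=[0.8824; 1.2175]  nu=[0.3913]  x^+=[5.0761, 0.4228]  P^+=[1.8692 0.6468; 0.6468 0.9144]
step 3: x^-=[5.2580, 0.4228]  P^-=[2.8845 1.0630; 1.0630 1.2044]  H_jac=[-0.0152 0.1890]  S=[0.1976]  K=[0.7949; 1.0702]  nu=[2.7098]  x^+=[7.4118, 3.3228]  P^+=[2.7597 0.8949; 0.8949 0.9781]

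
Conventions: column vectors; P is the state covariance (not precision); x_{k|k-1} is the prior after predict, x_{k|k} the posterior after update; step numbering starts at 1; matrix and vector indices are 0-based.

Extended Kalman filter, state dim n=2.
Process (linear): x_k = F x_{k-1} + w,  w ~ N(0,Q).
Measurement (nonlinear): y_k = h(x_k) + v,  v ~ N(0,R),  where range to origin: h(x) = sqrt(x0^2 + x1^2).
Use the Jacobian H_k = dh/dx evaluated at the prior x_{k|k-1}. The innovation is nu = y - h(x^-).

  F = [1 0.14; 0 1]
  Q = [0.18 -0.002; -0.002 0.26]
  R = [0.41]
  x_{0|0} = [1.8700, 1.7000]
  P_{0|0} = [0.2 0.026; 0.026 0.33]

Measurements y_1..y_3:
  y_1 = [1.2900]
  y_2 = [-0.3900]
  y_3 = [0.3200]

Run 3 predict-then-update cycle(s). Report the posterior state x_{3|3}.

step 1: x^-=[2.1080, 1.7000]  P^-=[0.3937 0.0702; 0.0702 0.5900]  H_jac=[0.7784 0.6278]  S=[0.9497]  K=[0.3691; 0.4475]  nu=[-1.4181]  x^+=[1.5845, 1.0654]  P^+=[0.2643 -0.0867; -0.0867 0.3998]
step 2: x^-=[1.7337, 1.0654]  P^-=[0.4279 -0.0327; -0.0327 0.6598]  H_jac=[0.8520 0.5236]  S=[0.8723]  K=[0.3983; 0.3641]  nu=[-2.4249]  x^+=[0.7678, 0.1826]  P^+=[0.2895 -0.1592; -0.1592 0.5442]
step 3: x^-=[0.7934, 0.1826]  P^-=[0.4356 -0.0850; -0.0850 0.8042]  H_jac=[0.9745 0.2243]  S=[0.8270]  K=[0.4903; 0.1179]  nu=[-0.4941]  x^+=[0.5511, 0.1243]  P^+=[0.2368 -0.1328; -0.1328 0.7927]

x_post = [0.5511, 0.1243]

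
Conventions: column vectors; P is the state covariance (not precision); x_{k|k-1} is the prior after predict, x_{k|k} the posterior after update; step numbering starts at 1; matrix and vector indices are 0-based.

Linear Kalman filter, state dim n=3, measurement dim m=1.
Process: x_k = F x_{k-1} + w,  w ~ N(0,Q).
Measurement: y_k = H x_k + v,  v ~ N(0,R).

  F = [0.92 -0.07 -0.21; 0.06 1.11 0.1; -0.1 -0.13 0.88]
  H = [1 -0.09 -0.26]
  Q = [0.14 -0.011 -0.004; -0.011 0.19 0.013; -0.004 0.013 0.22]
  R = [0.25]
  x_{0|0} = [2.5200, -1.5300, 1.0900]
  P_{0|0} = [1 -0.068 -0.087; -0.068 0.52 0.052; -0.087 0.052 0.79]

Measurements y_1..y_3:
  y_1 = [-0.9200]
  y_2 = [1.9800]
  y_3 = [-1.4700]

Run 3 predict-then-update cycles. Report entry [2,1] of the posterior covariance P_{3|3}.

P_post[2,1] = -0.2623

step 1: x^-=[2.1966, -1.4381, 0.9061]  P^-=[1.0677 -0.1013 -0.3036; -0.1013 0.8436 0.0560; -0.3036 0.0560 0.8522]  S=[1.5609]  K=[0.7404; -0.1229; -0.3397]  nu=[-3.0104]  x^+=[-0.0325, -1.0681, 1.9288]  P^+=[0.2119 0.0407 0.0890; 0.0407 0.8201 -0.0092; 0.0890 -0.0092 0.6721]
step 2: x^-=[-0.3602, -0.9947, 1.8394]  P^-=[0.3131 -0.0265 -0.0706; -0.0265 1.2123 -0.0574; -0.0706 -0.0574 0.7439]  S=[0.6620]  K=[0.5043; -0.1823; -0.3910]  nu=[2.7289]  x^+=[1.0160, -1.4921, 0.7724]  P^+=[0.1448 0.0344 0.0599; 0.0344 1.1903 -0.1045; 0.0599 -0.1045 0.6427]
step 3: x^-=[0.8770, -1.5181, 0.7721]  P^-=[0.2660 -0.0442 -0.0758; -0.0442 1.6456 -0.2054; -0.0758 -0.2054 0.7536]  S=[0.6180]  K=[0.4688; -0.2247; -0.4097]  nu=[-2.2829]  x^+=[-0.1931, -1.0050, 1.7074]  P^+=[0.1302 0.0209 0.0429; 0.0209 1.6144 -0.2623; 0.0429 -0.2623 0.6498]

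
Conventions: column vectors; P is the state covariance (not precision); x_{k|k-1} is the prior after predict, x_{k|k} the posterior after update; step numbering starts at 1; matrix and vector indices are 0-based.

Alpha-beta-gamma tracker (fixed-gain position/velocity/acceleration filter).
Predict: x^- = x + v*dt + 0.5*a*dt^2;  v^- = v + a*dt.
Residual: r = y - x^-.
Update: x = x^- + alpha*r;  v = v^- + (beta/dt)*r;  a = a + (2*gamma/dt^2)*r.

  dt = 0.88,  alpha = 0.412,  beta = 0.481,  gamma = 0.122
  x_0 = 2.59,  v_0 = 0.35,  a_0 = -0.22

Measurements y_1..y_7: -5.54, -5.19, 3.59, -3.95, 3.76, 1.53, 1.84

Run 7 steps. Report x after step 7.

step 1: x_pred=2.8128  r=-8.3528  x^+=-0.6285  v^+=-4.4092  a^+=-2.8518
step 2: x_pred=-5.6128  r=0.4228  x^+=-5.4386  v^+=-6.6877  a^+=-2.7186
step 3: x_pred=-12.3764  r=15.9664  x^+=-5.7983  v^+=-0.3529  a^+=2.3121
step 4: x_pred=-5.2136  r=1.2636  x^+=-4.6930  v^+=2.3724  a^+=2.7103
step 5: x_pred=-1.5558  r=5.3158  x^+=0.6343  v^+=7.6630  a^+=4.3852
step 6: x_pred=9.0757  r=-7.5457  x^+=5.9669  v^+=7.3976  a^+=2.0077
step 7: x_pred=13.2541  r=-11.4141  x^+=8.5515  v^+=2.9255  a^+=-1.5887

x_post = 8.5515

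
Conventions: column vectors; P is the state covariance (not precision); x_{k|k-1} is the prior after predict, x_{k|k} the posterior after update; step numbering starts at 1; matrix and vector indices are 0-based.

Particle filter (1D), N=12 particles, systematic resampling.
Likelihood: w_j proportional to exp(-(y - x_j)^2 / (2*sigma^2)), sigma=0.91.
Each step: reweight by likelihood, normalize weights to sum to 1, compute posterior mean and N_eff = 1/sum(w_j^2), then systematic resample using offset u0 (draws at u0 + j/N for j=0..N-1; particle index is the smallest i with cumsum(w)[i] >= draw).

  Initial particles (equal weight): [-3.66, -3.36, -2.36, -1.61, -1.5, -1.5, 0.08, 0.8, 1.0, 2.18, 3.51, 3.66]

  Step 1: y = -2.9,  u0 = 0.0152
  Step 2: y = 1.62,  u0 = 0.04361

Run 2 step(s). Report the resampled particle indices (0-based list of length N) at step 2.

step 1: w=[0.2070, 0.2582, 0.2461, 0.1074, 0.0899, 0.0899, 0.0014, 0.0001, 0.0000, 0.0000, 0.0000, 0.0000]  mean=-2.6486  Neff=5.0555  idx=[0, 0, 0, 1, 1, 1, 2, 2, 2, 3, 4, 5]
step 2: w=[0.0000, 0.0000, 0.0000, 0.0000, 0.0000, 0.0000, 0.0092, 0.0092, 0.0092, 0.2401, 0.3661, 0.3661]  mean=-1.5503  Neff=3.0677  idx=[9, 9, 9, 10, 10, 10, 10, 10, 11, 11, 11, 11]

resampled_idx = [9, 9, 9, 10, 10, 10, 10, 10, 11, 11, 11, 11]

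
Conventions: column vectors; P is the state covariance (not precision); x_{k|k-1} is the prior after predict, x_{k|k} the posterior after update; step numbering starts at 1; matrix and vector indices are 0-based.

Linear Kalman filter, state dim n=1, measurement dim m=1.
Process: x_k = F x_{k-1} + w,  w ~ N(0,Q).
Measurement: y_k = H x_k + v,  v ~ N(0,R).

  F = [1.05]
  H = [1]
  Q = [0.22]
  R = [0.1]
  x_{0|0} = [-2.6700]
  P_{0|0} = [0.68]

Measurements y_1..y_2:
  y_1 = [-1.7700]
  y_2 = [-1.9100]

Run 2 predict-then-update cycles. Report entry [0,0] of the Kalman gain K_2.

step 1: x^-=[-2.8035]  P^-=[0.9697]  S=[1.0697]  K=[0.9065]  nu=[1.0335]  x^+=[-1.8666]  P^+=[0.0907]
step 2: x^-=[-1.9599]  P^-=[0.3199]  S=[0.4199]  K=[0.7619]  nu=[0.0499]  x^+=[-1.9219]  P^+=[0.0762]

K[0,0] = 0.7619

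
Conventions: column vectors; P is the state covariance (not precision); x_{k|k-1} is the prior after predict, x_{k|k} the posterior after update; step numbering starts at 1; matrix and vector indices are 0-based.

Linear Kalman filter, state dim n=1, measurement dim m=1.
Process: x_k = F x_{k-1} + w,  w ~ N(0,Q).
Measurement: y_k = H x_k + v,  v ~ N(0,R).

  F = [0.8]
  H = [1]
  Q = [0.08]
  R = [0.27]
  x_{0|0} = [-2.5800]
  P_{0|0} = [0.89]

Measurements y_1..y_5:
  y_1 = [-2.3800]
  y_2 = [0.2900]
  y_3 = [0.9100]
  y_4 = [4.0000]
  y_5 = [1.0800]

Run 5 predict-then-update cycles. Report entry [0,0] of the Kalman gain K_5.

K[0,0] = 0.3411

step 1: x^-=[-2.0640]  P^-=[0.6496]  S=[0.9196]  K=[0.7064]  nu=[-0.3160]  x^+=[-2.2872]  P^+=[0.1907]
step 2: x^-=[-1.8298]  P^-=[0.2021]  S=[0.4721]  K=[0.4280]  nu=[2.1198]  x^+=[-0.9224]  P^+=[0.1156]
step 3: x^-=[-0.7379]  P^-=[0.1540]  S=[0.4240]  K=[0.3632]  nu=[1.6479]  x^+=[-0.1395]  P^+=[0.0981]
step 4: x^-=[-0.1116]  P^-=[0.1428]  S=[0.4128]  K=[0.3459]  nu=[4.1116]  x^+=[1.3104]  P^+=[0.0934]
step 5: x^-=[1.0483]  P^-=[0.1398]  S=[0.4098]  K=[0.3411]  nu=[0.0317]  x^+=[1.0591]  P^+=[0.0921]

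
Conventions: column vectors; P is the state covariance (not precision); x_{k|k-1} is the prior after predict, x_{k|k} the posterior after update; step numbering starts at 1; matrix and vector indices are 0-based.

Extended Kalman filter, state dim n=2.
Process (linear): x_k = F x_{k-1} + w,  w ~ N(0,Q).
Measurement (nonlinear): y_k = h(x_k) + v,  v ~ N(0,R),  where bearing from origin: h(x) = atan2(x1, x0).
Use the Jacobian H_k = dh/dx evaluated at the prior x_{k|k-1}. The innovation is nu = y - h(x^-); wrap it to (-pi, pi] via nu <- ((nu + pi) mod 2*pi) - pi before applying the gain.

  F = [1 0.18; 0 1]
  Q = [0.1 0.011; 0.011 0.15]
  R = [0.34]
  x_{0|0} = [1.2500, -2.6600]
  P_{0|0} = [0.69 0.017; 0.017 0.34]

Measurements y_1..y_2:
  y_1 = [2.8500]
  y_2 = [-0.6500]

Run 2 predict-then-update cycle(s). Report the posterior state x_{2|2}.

step 1: x^-=[0.7712, -2.6600]  P^-=[0.8071 0.0892; 0.0892 0.4900]  H_jac=[0.3468 0.1005]  S=[0.4482]  K=[0.6445; 0.1789]  nu=[-2.1446]  x^+=[-0.6109, -3.0437]  P^+=[0.6210 0.0375; 0.0375 0.4757]
step 2: x^-=[-1.1588, -3.0437]  P^-=[0.7499 0.1341; 0.1341 0.6257]  H_jac=[0.2870 -0.1092]  S=[0.4008]  K=[0.5003; -0.0745]  nu=[1.2846]  x^+=[-0.5161, -3.1394]  P^+=[0.6496 0.1491; 0.1491 0.6234]

x_post = [-0.5161, -3.1394]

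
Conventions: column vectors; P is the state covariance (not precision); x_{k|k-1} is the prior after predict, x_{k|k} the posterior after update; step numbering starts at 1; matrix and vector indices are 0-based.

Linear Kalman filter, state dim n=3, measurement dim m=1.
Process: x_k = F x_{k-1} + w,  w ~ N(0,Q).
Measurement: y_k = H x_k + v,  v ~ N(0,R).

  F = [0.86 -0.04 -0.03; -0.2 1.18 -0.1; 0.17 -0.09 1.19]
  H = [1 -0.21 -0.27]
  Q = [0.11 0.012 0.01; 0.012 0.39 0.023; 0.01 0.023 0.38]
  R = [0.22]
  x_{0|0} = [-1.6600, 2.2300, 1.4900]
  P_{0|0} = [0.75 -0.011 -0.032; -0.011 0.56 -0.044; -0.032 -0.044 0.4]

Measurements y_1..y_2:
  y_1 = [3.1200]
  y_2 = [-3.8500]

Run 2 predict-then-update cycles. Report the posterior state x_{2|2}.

step 1: x^-=[-1.5615, 2.8144, 1.2902]  P^-=[0.6683 -0.1495 0.0777; -0.1495 1.2180 -0.1660; 0.0777 -0.1660 0.9695]  S=[1.0147]  K=[0.6689; -0.3553; -0.1470]  nu=[5.6209]  x^+=[2.1981, 0.8173, 0.4637]  P^+=[0.2143 0.0916 0.1775; 0.0916 1.0900 -0.2190; 0.1775 -0.2190 0.9475]
step 2: x^-=[1.8438, 0.4784, 0.8520]  P^-=[0.2551 0.0129 0.1943; 0.0129 1.9412 -0.5475; 0.1943 -0.5475 1.8527]  S=[0.5234]  K=[0.3820; -0.4718; -0.3649]  nu=[-5.3633]  x^+=[-0.2052, 3.0089, 2.8089]  P^+=[0.1787 0.1072 0.2672; 0.1072 1.8247 -0.6376; 0.2672 -0.6376 1.7831]

x_post = [-0.2052, 3.0089, 2.8089]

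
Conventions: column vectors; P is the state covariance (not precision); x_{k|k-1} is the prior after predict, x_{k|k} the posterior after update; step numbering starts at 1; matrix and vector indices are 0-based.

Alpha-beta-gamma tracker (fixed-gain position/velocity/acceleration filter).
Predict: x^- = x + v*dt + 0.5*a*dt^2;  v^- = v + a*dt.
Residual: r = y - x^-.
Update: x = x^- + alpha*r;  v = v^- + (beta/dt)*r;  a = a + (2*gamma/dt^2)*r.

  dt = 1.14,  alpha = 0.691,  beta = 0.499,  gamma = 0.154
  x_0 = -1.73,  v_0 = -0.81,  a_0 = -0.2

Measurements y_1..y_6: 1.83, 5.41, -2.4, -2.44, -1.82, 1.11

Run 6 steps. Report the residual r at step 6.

resid = 8.1429

step 1: x_pred=-2.7834  r=4.6134  x^+=0.4045  v^+=0.9814  a^+=0.8933
step 2: x_pred=2.1037  r=3.3063  x^+=4.3884  v^+=3.4470  a^+=1.6769
step 3: x_pred=9.4076  r=-11.8076  x^+=1.2485  v^+=0.1903  a^+=-1.1214
step 4: x_pred=0.7368  r=-3.1768  x^+=-1.4584  v^+=-2.4787  a^+=-1.8743
step 5: x_pred=-5.5020  r=3.6820  x^+=-2.9577  v^+=-3.0037  a^+=-1.0017
step 6: x_pred=-7.0329  r=8.1429  x^+=-1.4061  v^+=-0.5813  a^+=0.9281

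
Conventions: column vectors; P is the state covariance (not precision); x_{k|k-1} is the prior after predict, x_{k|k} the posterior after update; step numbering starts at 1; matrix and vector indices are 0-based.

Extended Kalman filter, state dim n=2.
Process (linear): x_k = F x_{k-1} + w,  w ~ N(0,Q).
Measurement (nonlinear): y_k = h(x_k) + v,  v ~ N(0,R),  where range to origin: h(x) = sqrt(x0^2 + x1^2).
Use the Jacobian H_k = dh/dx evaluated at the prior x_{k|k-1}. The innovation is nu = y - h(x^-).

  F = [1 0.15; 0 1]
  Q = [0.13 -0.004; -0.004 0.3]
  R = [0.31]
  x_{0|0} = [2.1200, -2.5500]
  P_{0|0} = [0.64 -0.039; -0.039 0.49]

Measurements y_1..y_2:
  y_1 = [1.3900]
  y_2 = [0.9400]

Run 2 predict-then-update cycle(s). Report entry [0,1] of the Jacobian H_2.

step 1: x^-=[1.7375, -2.5500]  P^-=[0.7693 0.0305; 0.0305 0.7900]  H_jac=[0.5631 -0.8264]  S=[1.0651]  K=[0.3831; -0.5969]  nu=[-1.6957]  x^+=[1.0879, -1.5379]  P^+=[0.6130 0.2740; 0.2740 0.4106]
step 2: x^-=[0.8572, -1.5379]  P^-=[0.8345 0.3316; 0.3316 0.7106]  H_jac=[0.4869 -0.8735]  S=[0.7679]  K=[0.1519; -0.5980]  nu=[-0.8207]  x^+=[0.7326, -1.0471]  P^+=[0.8168 0.4014; 0.4014 0.4360]

H_jac[0,1] = -0.8735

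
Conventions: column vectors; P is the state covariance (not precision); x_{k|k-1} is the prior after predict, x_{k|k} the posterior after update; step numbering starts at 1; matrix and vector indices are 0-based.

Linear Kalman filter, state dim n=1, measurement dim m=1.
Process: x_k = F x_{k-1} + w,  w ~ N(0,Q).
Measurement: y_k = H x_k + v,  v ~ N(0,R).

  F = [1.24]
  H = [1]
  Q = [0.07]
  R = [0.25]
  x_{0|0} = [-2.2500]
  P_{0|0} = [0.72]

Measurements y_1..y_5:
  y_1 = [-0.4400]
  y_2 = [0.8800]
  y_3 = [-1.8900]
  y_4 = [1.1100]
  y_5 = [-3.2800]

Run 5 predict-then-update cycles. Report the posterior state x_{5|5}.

x_post = [-1.7006]

step 1: x^-=[-2.7900]  P^-=[1.1771]  S=[1.4271]  K=[0.8248]  nu=[2.3500]  x^+=[-0.8517]  P^+=[0.2062]
step 2: x^-=[-1.0561]  P^-=[0.3871]  S=[0.6371]  K=[0.6076]  nu=[1.9361]  x^+=[0.1202]  P^+=[0.1519]
step 3: x^-=[0.1491]  P^-=[0.3036]  S=[0.5536]  K=[0.5484]  nu=[-2.0391]  x^+=[-0.9691]  P^+=[0.1371]
step 4: x^-=[-1.2017]  P^-=[0.2808]  S=[0.5308]  K=[0.5290]  nu=[2.3117]  x^+=[0.0212]  P^+=[0.1323]
step 5: x^-=[0.0263]  P^-=[0.2734]  S=[0.5234]  K=[0.5223]  nu=[-3.3063]  x^+=[-1.7006]  P^+=[0.1306]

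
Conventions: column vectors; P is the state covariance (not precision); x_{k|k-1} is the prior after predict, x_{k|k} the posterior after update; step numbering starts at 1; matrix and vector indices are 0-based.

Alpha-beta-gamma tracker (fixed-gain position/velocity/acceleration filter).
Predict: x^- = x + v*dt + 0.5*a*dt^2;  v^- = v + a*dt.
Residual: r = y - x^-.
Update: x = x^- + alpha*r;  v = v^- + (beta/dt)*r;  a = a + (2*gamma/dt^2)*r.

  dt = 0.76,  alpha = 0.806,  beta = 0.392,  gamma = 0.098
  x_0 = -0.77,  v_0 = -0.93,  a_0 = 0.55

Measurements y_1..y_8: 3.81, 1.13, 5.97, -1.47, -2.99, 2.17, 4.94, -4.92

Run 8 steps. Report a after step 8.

step 1: x_pred=-1.3180  r=5.1280  x^+=2.8152  v^+=2.1329  a^+=2.2901
step 2: x_pred=5.0976  r=-3.9676  x^+=1.8997  v^+=1.8270  a^+=0.9438
step 3: x_pred=3.5608  r=2.4092  x^+=5.5026  v^+=3.7869  a^+=1.7613
step 4: x_pred=8.8893  r=-10.3593  x^+=0.5397  v^+=-0.2178  a^+=-1.7540
step 5: x_pred=-0.1323  r=-2.8577  x^+=-2.4356  v^+=-3.0247  a^+=-2.7237
step 6: x_pred=-5.5210  r=7.6910  x^+=0.6779  v^+=-1.1278  a^+=-0.1139
step 7: x_pred=-0.2121  r=5.1521  x^+=3.9405  v^+=1.4431  a^+=1.6344
step 8: x_pred=5.5092  r=-10.4292  x^+=-2.8967  v^+=-2.6941  a^+=-1.9046

a_post = -1.9046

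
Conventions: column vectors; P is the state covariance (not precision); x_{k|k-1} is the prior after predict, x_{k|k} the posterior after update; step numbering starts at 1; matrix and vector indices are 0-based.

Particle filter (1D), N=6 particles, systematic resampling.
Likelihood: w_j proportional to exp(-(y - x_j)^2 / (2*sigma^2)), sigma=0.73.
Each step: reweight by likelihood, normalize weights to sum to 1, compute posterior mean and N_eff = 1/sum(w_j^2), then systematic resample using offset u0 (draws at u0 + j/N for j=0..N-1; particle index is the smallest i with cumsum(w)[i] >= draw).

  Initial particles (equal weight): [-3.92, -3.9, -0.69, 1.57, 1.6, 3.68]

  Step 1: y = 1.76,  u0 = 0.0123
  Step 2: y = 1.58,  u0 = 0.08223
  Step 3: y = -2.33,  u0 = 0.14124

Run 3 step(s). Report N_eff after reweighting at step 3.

step 1: w=[0.0000, 0.0000, 0.0018, 0.4887, 0.4936, 0.0159]  mean=1.6143  Neff=2.0717  idx=[3, 3, 3, 4, 4, 4]
step 2: w=[0.1667, 0.1667, 0.1667, 0.1666, 0.1666, 0.1666]  mean=1.5850  Neff=6.0000  idx=[0, 1, 2, 3, 4, 5]
step 3: w=[0.1850, 0.1850, 0.1850, 0.1484, 0.1484, 0.1484]  mean=1.5834  Neff=5.9286  idx=[0, 1, 2, 3, 4, 5]

N_eff = 5.9286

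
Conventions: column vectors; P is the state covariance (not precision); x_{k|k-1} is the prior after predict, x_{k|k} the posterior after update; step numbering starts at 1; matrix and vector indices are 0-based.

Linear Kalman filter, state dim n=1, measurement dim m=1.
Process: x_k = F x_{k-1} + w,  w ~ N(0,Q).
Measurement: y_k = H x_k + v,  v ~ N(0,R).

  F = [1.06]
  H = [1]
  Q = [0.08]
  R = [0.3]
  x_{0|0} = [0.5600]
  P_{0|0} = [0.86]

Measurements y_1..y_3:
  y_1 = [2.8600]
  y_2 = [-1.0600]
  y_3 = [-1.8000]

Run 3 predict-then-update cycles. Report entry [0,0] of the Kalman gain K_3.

step 1: x^-=[0.5936]  P^-=[1.0463]  S=[1.3463]  K=[0.7772]  nu=[2.2664]  x^+=[2.3550]  P^+=[0.2331]
step 2: x^-=[2.4963]  P^-=[0.3420]  S=[0.6420]  K=[0.5327]  nu=[-3.5563]  x^+=[0.6019]  P^+=[0.1598]
step 3: x^-=[0.6380]  P^-=[0.2596]  S=[0.5596]  K=[0.4639]  nu=[-2.4380]  x^+=[-0.4929]  P^+=[0.1392]

K[0,0] = 0.4639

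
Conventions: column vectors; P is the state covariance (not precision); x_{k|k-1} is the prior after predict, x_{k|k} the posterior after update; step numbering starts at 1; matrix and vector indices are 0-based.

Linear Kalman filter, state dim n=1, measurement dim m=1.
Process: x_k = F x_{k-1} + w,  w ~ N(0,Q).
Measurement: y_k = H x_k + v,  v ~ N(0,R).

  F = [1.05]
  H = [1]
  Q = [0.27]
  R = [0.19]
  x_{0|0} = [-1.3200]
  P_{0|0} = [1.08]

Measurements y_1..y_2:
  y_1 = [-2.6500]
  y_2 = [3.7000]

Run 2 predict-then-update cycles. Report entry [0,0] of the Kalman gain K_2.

step 1: x^-=[-1.3860]  P^-=[1.4607]  S=[1.6507]  K=[0.8849]  nu=[-1.2640]  x^+=[-2.5045]  P^+=[0.1681]
step 2: x^-=[-2.6297]  P^-=[0.4554]  S=[0.6454]  K=[0.7056]  nu=[6.3297]  x^+=[1.8365]  P^+=[0.1341]

K[0,0] = 0.7056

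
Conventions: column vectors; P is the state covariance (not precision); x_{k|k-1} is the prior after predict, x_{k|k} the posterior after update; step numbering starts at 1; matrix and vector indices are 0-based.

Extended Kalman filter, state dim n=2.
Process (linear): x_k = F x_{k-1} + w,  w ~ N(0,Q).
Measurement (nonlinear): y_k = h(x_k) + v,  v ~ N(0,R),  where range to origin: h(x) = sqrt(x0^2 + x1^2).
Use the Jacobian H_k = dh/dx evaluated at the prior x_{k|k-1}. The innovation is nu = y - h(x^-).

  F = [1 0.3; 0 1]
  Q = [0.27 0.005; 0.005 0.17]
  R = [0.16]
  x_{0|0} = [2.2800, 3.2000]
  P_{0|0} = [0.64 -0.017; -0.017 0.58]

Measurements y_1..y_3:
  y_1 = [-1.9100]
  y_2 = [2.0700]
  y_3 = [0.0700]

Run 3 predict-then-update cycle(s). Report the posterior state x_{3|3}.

step 1: x^-=[3.2400, 3.2000]  P^-=[0.9520 0.1620; 0.1620 0.7500]  H_jac=[0.7115 0.7027]  S=[1.1742]  K=[0.6738; 0.5470]  nu=[-6.4639]  x^+=[-1.1152, -0.3356]  P^+=[0.4189 -0.2708; -0.2708 0.3987]
step 2: x^-=[-1.2158, -0.3356]  P^-=[0.5624 -0.1461; -0.1461 0.5687]  H_jac=[-0.9640 -0.2661]  S=[0.6478]  K=[-0.7767; -0.0161]  nu=[0.8087]  x^+=[-1.8440, -0.3486]  P^+=[0.1715 -0.1542; -0.1542 0.5685]
step 3: x^-=[-1.9486, -0.3486]  P^-=[0.4001 0.0213; 0.0213 0.7385]  H_jac=[-0.9844 -0.1761]  S=[0.5780]  K=[-0.6879; -0.2613]  nu=[-1.9095]  x^+=[-0.6350, 0.1503]  P^+=[0.1266 -0.0826; -0.0826 0.6990]

x_post = [-0.6350, 0.1503]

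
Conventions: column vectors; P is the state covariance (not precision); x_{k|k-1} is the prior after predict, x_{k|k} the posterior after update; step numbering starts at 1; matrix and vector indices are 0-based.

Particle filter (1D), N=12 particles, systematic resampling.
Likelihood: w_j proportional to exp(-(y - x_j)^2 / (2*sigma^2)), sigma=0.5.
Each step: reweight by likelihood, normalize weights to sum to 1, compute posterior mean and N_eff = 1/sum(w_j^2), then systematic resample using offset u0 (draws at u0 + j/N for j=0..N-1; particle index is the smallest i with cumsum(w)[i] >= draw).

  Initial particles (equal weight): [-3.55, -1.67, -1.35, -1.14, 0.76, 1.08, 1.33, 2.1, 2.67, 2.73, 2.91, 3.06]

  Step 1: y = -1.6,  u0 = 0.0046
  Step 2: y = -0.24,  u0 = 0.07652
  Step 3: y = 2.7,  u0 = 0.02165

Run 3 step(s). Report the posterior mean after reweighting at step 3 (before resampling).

post_mean = -1.1443

step 1: w=[0.0002, 0.3917, 0.3491, 0.2591, 0.0000, 0.0000, 0.0000, 0.0000, 0.0000, 0.0000, 0.0000, 0.0000]  mean=-1.4214  Neff=2.9208  idx=[1, 1, 1, 1, 1, 2, 2, 2, 2, 3, 3, 3]
step 2: w=[0.0165, 0.0165, 0.0165, 0.0165, 0.0165, 0.0836, 0.0836, 0.0836, 0.0836, 0.1945, 0.1945, 0.1945]  mean=-1.2538  Neff=7.0056  idx=[4, 5, 6, 7, 8, 9, 9, 10, 10, 11, 11, 11]
step 3: w=[0.0000, 0.0051, 0.0051, 0.0051, 0.0051, 0.1399, 0.1399, 0.1399, 0.1399, 0.1399, 0.1399, 0.1399]  mean=-1.1443  Neff=7.2889  idx=[5, 5, 6, 6, 7, 7, 8, 9, 9, 10, 10, 11]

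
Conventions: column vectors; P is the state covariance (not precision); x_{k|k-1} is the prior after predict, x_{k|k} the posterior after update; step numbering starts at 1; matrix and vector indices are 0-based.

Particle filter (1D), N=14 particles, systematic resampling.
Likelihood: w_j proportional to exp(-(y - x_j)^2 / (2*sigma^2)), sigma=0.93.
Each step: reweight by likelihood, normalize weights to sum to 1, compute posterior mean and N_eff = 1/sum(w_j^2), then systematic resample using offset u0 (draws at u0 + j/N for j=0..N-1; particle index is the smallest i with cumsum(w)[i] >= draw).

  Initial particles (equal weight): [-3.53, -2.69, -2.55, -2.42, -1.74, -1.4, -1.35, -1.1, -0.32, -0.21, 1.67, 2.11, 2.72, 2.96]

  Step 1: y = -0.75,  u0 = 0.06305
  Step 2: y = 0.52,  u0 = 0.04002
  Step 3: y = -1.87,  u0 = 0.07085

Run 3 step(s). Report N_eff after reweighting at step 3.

step 1: w=[0.0021, 0.0212, 0.0287, 0.0372, 0.1059, 0.1461, 0.1515, 0.1738, 0.1677, 0.1576, 0.0063, 0.0016, 0.0002, 0.0001]  mean=-1.0842  Neff=7.0730  idx=[3, 4, 5, 5, 6, 6, 6, 7, 7, 8, 8, 9, 9, 9]
step 2: w=[0.0014, 0.0112, 0.0254, 0.0254, 0.0284, 0.0284, 0.0284, 0.0470, 0.0470, 0.1425, 0.1425, 0.1575, 0.1575, 0.1575]  mean=-0.5029  Neff=8.1140  idx=[3, 5, 7, 9, 9, 10, 10, 11, 11, 11, 12, 12, 13, 13]
step 3: w=[0.1809, 0.1758, 0.1459, 0.0512, 0.0512, 0.0512, 0.0512, 0.0418, 0.0418, 0.0418, 0.0418, 0.0418, 0.0418, 0.0418]  mean=-0.7780  Neff=9.2920  idx=[0, 0, 1, 1, 1, 2, 2, 4, 5, 7, 8, 10, 12, 13]

N_eff = 9.2920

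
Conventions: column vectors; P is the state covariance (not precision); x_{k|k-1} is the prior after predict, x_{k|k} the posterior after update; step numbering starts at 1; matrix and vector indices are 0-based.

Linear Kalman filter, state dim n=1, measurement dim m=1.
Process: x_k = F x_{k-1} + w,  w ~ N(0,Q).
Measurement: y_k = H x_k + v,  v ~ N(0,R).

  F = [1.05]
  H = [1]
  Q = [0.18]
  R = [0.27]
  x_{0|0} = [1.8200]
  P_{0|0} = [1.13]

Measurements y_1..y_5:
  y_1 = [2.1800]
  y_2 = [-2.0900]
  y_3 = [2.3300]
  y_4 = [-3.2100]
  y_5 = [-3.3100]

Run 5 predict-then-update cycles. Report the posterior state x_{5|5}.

x_post = [-2.4555]

step 1: x^-=[1.9110]  P^-=[1.4258]  S=[1.6958]  K=[0.8408]  nu=[0.2690]  x^+=[2.1372]  P^+=[0.2270]
step 2: x^-=[2.2440]  P^-=[0.4303]  S=[0.7003]  K=[0.6144]  nu=[-4.3340]  x^+=[-0.4190]  P^+=[0.1659]
step 3: x^-=[-0.4399]  P^-=[0.3629]  S=[0.6329]  K=[0.5734]  nu=[2.7699]  x^+=[1.1483]  P^+=[0.1548]
step 4: x^-=[1.2058]  P^-=[0.3507]  S=[0.6207]  K=[0.5650]  nu=[-4.4158]  x^+=[-1.2891]  P^+=[0.1525]
step 5: x^-=[-1.3536]  P^-=[0.3482]  S=[0.6182]  K=[0.5632]  nu=[-1.9564]  x^+=[-2.4555]  P^+=[0.1521]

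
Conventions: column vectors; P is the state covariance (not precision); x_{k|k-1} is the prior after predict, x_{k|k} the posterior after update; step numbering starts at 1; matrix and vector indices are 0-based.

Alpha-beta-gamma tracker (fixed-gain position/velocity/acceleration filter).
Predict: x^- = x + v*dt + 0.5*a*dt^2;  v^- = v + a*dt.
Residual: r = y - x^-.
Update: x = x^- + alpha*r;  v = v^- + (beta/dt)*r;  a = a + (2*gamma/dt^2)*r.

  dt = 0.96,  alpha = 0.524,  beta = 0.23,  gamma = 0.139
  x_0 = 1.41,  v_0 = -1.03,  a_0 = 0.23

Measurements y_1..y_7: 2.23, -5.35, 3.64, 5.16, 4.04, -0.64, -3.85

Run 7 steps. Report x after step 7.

step 1: x_pred=0.5272  r=1.7028  x^+=1.4195  v^+=-0.4012  a^+=0.7437
step 2: x_pred=1.3770  r=-6.7270  x^+=-2.1480  v^+=-1.2990  a^+=-1.2855
step 3: x_pred=-3.9874  r=7.6274  x^+=0.0094  v^+=-0.7057  a^+=1.0153
step 4: x_pred=-0.2003  r=5.3603  x^+=2.6085  v^+=1.5532  a^+=2.6322
step 5: x_pred=5.3125  r=-1.2725  x^+=4.6457  v^+=3.7752  a^+=2.2483
step 6: x_pred=9.3059  r=-9.9459  x^+=4.0943  v^+=3.5507  a^+=-0.7518
step 7: x_pred=7.1565  r=-11.0065  x^+=1.3891  v^+=0.1920  a^+=-4.0720

x_post = 1.3891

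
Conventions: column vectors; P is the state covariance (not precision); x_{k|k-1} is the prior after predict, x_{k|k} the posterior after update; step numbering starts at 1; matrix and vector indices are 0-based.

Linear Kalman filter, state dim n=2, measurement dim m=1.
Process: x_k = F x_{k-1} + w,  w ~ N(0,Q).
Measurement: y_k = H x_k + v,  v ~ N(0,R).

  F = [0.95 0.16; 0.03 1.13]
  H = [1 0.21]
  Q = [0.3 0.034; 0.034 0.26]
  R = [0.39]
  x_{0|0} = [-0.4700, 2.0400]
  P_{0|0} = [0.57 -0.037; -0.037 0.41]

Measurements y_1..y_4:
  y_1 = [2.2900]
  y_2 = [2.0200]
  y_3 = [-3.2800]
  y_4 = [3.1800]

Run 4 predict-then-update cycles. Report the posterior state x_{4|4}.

step 1: x^-=[-0.1201, 2.2911]  P^-=[0.8137 0.0845; 0.0845 0.7815]  S=[1.2736]  K=[0.6528; 0.1952]  nu=[1.9290]  x^+=[1.1391, 2.6676]  P^+=[0.2709 -0.0778; -0.0778 0.7330]
step 2: x^-=[1.5090, 3.0486]  P^-=[0.5396 0.0903; 0.0903 1.1909]  S=[1.0201]  K=[0.5476; 0.3337]  nu=[-0.1292]  x^+=[1.4382, 3.0055]  P^+=[0.2337 -0.0961; -0.0961 1.0773]
step 3: x^-=[1.8472, 3.4393]  P^-=[0.5093 0.1318; 0.1318 1.6293]  S=[1.0265]  K=[0.5231; 0.4617]  nu=[-5.8495]  x^+=[-1.2128, 0.7384]  P^+=[0.2284 -0.1161; -0.1161 1.4105]
step 4: x^-=[-1.0340, 0.7980]  P^-=[0.5069 0.1703; 0.1703 2.0534]  S=[1.0590]  K=[0.5125; 0.5680]  nu=[4.0464]  x^+=[1.0396, 3.0963]  P^+=[0.2288 -0.1379; -0.1379 1.7117]

x_post = [1.0396, 3.0963]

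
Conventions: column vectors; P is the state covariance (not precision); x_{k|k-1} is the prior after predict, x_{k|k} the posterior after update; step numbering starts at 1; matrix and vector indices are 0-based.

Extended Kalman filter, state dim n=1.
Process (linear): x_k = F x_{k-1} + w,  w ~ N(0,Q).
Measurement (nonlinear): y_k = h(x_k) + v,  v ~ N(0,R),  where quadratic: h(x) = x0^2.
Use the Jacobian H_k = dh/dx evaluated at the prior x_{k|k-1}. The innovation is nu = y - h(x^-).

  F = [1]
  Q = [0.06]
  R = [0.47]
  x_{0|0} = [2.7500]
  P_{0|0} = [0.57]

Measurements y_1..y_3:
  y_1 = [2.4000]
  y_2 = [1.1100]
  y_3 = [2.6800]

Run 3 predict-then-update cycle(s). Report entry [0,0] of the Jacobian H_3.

H_jac[0,0] = 2.8291

step 1: x^-=[2.7500]  P^-=[0.6300]  H_jac=[5.5000]  S=[19.5275]  K=[0.1774]  nu=[-5.1625]  x^+=[1.8340]  P^+=[0.0152]
step 2: x^-=[1.8340]  P^-=[0.0752]  H_jac=[3.6679]  S=[1.4812]  K=[0.1861]  nu=[-2.2534]  x^+=[1.4145]  P^+=[0.0238]
step 3: x^-=[1.4145]  P^-=[0.0838]  H_jac=[2.8291]  S=[1.1411]  K=[0.2079]  nu=[0.6791]  x^+=[1.5557]  P^+=[0.0345]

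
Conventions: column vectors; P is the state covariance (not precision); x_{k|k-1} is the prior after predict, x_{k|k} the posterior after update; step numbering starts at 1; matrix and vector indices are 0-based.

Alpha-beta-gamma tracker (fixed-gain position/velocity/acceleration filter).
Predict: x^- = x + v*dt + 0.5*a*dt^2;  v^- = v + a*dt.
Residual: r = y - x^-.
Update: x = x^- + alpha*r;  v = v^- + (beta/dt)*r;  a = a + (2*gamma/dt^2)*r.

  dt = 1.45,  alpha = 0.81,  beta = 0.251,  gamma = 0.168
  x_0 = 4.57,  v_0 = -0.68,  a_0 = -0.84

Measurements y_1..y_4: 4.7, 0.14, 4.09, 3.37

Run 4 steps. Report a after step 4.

a_post = 1.1124

step 1: x_pred=2.7010  r=1.9990  x^+=4.3202  v^+=-1.5520  a^+=-0.5205
step 2: x_pred=1.5226  r=-1.3826  x^+=0.4027  v^+=-2.5461  a^+=-0.7415
step 3: x_pred=-4.0686  r=8.1586  x^+=2.5399  v^+=-2.2089  a^+=0.5623
step 4: x_pred=-0.0720  r=3.4420  x^+=2.7160  v^+=-0.7978  a^+=1.1124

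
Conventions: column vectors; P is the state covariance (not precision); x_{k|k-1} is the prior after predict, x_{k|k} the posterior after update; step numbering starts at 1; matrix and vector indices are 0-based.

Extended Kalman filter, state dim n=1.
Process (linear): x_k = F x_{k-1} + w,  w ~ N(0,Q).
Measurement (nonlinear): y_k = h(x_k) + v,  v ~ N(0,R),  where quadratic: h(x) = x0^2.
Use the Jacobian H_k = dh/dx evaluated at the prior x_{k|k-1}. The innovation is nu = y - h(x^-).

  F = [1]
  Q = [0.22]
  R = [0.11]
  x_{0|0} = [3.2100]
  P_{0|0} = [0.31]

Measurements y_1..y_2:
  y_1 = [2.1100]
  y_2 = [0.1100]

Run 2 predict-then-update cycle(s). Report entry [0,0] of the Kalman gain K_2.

K[0,0] = 0.2495

step 1: x^-=[3.2100]  P^-=[0.5300]  H_jac=[6.4200]  S=[21.9547]  K=[0.1550]  nu=[-8.1941]  x^+=[1.9401]  P^+=[0.0027]
step 2: x^-=[1.9401]  P^-=[0.2227]  H_jac=[3.8801]  S=[3.4621]  K=[0.2495]  nu=[-3.6538]  x^+=[1.0283]  P^+=[0.0071]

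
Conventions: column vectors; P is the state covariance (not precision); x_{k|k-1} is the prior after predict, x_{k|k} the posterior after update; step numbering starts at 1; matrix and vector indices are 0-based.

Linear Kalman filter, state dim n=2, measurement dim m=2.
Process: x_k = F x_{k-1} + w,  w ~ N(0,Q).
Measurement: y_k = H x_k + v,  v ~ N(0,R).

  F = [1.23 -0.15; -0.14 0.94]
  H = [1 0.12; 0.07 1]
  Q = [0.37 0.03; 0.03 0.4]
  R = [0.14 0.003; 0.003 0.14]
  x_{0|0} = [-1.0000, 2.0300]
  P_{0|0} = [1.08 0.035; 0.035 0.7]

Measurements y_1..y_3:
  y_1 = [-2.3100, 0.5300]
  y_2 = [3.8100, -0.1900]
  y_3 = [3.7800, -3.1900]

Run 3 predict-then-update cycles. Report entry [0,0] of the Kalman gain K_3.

K[0,0] = 0.8004

step 1: x^-=[-1.5345, 2.0482]  P^-=[2.0068 -0.2135; -0.2135 1.0305]  S=[2.1104 0.0519; 0.0519 1.1504]  K=[0.9414 -0.1059; -0.0643 0.8856]  nu=[-1.0213, -1.4108]  x^+=[-2.3465, 0.8644]  P^+=[0.1340 -0.0214; -0.0214 0.1253]
step 2: x^-=[-3.0159, 1.1411]  P^-=[0.5835 -0.0359; -0.0359 0.5190]  S=[0.7224 0.0699; 0.0699 0.6568]  K=[0.8094 -0.0786; -0.0400 0.7906]  nu=[6.6889, -1.1200]  x^+=[2.4864, -0.0120]  P^+=[0.1151 -0.0166; -0.0166 0.1117]
step 3: x^-=[3.0600, -0.3594]  P^-=[0.5528 -0.0252; -0.0252 0.5054]  S=[0.6940 0.0770; 0.0770 0.6445]  K=[0.8004 -0.0746; -0.0360 0.7856]  nu=[0.7631, -3.0448]  x^+=[3.8979, -2.7789]  P^+=[0.1138 -0.0160; -0.0160 0.1110]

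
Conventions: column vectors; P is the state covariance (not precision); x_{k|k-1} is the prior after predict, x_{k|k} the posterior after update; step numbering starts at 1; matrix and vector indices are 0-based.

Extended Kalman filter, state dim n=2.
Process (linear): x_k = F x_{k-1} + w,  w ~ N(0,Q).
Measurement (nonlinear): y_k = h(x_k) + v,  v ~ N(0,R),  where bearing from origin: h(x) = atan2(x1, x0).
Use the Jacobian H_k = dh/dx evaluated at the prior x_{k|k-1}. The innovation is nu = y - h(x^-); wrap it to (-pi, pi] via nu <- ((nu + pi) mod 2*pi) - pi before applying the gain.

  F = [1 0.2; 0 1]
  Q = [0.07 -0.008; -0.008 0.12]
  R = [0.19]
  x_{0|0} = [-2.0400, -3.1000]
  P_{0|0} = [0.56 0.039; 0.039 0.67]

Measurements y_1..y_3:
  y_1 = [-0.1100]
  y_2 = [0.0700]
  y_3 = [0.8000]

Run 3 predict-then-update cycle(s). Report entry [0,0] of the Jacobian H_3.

H_jac[0,0] = 0.1794

step 1: x^-=[-2.6600, -3.1000]  P^-=[0.6724 0.1650; 0.1650 0.7900]  H_jac=[0.1858 -0.1594]  S=[0.2235]  K=[0.4412; -0.4263]  nu=[2.1700]  x^+=[-1.7026, -4.0251]  P^+=[0.6289 0.2070; 0.2070 0.7494]
step 2: x^-=[-2.5076, -4.0251]  P^-=[0.8117 0.3489; 0.3489 0.8694]  H_jac=[0.1790 -0.1115]  S=[0.2129]  K=[0.4997; -0.1620]  nu=[2.1979]  x^+=[-1.4094, -4.3811]  P^+=[0.7585 0.3662; 0.3662 0.8638]
step 3: x^-=[-2.2856, -4.3811]  P^-=[1.0095 0.5309; 0.5309 0.9838]  H_jac=[0.1794 -0.0936]  S=[0.2133]  K=[0.6163; 0.0149]  nu=[2.8516]  x^+=[-0.5282, -4.3387]  P^+=[0.9285 0.5290; 0.5290 0.9837]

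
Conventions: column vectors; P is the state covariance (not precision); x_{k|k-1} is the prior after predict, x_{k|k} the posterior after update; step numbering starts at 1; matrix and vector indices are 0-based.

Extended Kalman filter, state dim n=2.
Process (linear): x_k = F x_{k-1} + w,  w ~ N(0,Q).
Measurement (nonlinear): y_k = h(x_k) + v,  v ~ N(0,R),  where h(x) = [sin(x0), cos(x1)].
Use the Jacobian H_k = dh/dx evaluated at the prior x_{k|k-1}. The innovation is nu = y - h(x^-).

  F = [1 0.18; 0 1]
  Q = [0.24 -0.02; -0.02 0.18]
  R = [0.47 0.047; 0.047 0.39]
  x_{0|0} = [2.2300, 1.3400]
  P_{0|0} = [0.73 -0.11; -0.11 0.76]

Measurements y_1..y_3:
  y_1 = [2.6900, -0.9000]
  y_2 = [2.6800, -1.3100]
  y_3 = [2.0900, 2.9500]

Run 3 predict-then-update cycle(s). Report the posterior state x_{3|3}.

x_post = [1.5940, 1.1685]

step 1: x^-=[2.4712, 1.3400]  P^-=[0.9550 0.0068; 0.0068 0.9400]  H_jac=[-0.7836 0.0000; 0.0000 -0.9735]  S=[1.0564 0.0522; 0.0522 1.2808]  K=[-0.7096 0.0237; 0.0303 -0.7157]  nu=[2.0687, -1.1288]  x^+=[0.9765, 2.2105]  P^+=[0.4242 0.0247; 0.0247 0.2853]
step 2: x^-=[1.3744, 2.2105]  P^-=[0.6823 0.0561; 0.0561 0.4653]  H_jac=[0.1951 0.0000; 0.0000 -0.8022]  S=[0.4960 0.0382; 0.0382 0.6894]  K=[0.2747 -0.0805; 0.0641 -0.5449]  nu=[1.6992, -0.7130]  x^+=[1.8985, 2.7079]  P^+=[0.6421 0.0230; 0.0230 0.2612]
step 3: x^-=[2.3859, 2.7079]  P^-=[0.8989 0.0500; 0.0500 0.4412]  H_jac=[-0.7278 0.0000; 0.0000 -0.4202]  S=[0.9462 0.0623; 0.0623 0.4679]  K=[-0.6946 0.0475; -0.0125 -0.3945]  nu=[1.4042, 3.8574]  x^+=[1.5940, 1.1685]  P^+=[0.4455 0.0336; 0.0336 0.3676]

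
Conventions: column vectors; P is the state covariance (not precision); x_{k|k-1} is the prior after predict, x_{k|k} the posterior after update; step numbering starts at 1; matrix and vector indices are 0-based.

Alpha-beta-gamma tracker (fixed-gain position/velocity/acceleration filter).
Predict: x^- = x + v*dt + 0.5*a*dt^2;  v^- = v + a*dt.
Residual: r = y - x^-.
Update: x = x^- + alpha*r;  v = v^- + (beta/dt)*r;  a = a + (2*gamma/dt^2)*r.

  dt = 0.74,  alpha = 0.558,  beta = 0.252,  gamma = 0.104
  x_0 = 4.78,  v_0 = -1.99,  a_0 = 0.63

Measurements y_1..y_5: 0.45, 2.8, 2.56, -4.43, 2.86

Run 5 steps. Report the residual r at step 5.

step 1: x_pred=3.4799  r=-3.0299  x^+=1.7892  v^+=-2.5556  a^+=-0.5209
step 2: x_pred=-0.2445  r=3.0445  x^+=1.4543  v^+=-1.9043  a^+=0.6356
step 3: x_pred=0.2192  r=2.3408  x^+=1.5254  v^+=-0.6368  a^+=1.5247
step 4: x_pred=1.4716  r=-5.9016  x^+=-1.8215  v^+=-1.5182  a^+=-0.7170
step 5: x_pred=-3.1413  r=6.0013  x^+=0.2074  v^+=-0.0051  a^+=1.5626

resid = 6.0013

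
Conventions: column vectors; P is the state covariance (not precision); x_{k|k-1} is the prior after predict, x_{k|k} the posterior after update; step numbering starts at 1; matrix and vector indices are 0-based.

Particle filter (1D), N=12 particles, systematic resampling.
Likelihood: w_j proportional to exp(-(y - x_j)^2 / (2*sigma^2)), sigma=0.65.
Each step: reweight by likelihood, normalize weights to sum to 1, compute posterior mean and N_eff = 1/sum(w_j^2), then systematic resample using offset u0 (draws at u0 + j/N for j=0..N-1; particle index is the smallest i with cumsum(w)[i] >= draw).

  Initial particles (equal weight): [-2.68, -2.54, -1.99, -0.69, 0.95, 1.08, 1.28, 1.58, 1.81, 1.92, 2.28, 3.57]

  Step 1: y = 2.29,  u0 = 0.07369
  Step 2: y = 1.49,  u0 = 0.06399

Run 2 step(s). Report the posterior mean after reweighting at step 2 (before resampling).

step 1: w=[0.0000, 0.0000, 0.0000, 0.0000, 0.0306, 0.0453, 0.0766, 0.1411, 0.1951, 0.2180, 0.2563, 0.0369]  mean=1.8868  Neff=5.5121  idx=[5, 7, 7, 8, 8, 9, 9, 9, 10, 10, 10, 11]
step 2: w=[0.0973, 0.1176, 0.1176, 0.1052, 0.1052, 0.0954, 0.0954, 0.0954, 0.0567, 0.0567, 0.0567, 0.0007]  mean=1.7976  Neff=10.3929  idx=[0, 1, 2, 2, 3, 4, 5, 6, 6, 7, 9, 10]

post_mean = 1.7976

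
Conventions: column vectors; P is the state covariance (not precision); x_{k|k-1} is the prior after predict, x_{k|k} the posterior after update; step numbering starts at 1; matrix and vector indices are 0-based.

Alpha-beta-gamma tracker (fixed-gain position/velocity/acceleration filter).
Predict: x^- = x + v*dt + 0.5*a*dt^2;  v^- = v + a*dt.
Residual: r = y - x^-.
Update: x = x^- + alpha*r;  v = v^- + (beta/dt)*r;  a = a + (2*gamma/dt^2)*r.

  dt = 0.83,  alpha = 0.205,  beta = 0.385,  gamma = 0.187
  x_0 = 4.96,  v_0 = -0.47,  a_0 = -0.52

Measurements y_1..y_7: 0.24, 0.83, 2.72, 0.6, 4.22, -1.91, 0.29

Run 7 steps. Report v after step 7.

step 1: x_pred=4.3908  r=-4.1508  x^+=3.5399  v^+=-2.8270  a^+=-2.7734
step 2: x_pred=0.2382  r=0.5918  x^+=0.3595  v^+=-4.8544  a^+=-2.4521
step 3: x_pred=-4.5143  r=7.2343  x^+=-3.0313  v^+=-3.5340  a^+=1.4753
step 4: x_pred=-5.4563  r=6.0563  x^+=-4.2148  v^+=0.4997  a^+=4.7633
step 5: x_pred=-2.1593  r=6.3793  x^+=-0.8515  v^+=7.4123  a^+=8.2265
step 6: x_pred=8.1343  r=-10.0443  x^+=6.0752  v^+=9.5812  a^+=2.7735
step 7: x_pred=14.9830  r=-14.6930  x^+=11.9709  v^+=5.0678  a^+=-5.2032

v_post = 5.0678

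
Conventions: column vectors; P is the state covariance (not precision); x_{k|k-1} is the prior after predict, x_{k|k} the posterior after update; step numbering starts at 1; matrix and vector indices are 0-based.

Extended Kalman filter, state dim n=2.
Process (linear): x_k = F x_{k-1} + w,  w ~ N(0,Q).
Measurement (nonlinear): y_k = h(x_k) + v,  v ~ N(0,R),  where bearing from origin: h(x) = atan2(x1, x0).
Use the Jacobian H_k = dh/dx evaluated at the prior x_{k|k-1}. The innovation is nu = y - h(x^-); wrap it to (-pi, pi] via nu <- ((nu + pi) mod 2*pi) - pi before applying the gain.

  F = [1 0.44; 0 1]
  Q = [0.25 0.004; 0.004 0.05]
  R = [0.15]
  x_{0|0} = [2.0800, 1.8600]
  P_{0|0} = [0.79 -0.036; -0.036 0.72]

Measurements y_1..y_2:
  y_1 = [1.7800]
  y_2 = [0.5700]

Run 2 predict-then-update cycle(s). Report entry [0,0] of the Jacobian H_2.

step 1: x^-=[2.8984, 1.8600]  P^-=[1.1477 0.2848; 0.2848 0.7700]  H_jac=[-0.1568 0.2444]  S=[0.2024]  K=[-0.5455; 0.7091]  nu=[1.2095]  x^+=[2.2387, 2.7176]  P^+=[1.0875 0.3631; 0.3631 0.6682]
step 2: x^-=[3.4344, 2.7176]  P^-=[1.7864 0.6611; 0.6611 0.7182]  H_jac=[-0.1417 0.1791]  S=[0.1753]  K=[-0.7684; 0.1993]  nu=[-0.0994]  x^+=[3.5108, 2.6978]  P^+=[1.6829 0.6879; 0.6879 0.7113]

H_jac[0,0] = -0.1417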